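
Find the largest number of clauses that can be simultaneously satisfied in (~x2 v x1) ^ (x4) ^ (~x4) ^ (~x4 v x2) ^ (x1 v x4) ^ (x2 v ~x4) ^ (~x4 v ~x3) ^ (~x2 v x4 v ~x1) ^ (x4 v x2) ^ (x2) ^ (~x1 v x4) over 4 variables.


Enumerate all 16 truth assignments.
For each, count how many of the 11 clauses are satisfied.
The formula is not fully satisfiable, so the maximum is below 11.
Maximum simultaneously satisfiable clauses = 10.

10


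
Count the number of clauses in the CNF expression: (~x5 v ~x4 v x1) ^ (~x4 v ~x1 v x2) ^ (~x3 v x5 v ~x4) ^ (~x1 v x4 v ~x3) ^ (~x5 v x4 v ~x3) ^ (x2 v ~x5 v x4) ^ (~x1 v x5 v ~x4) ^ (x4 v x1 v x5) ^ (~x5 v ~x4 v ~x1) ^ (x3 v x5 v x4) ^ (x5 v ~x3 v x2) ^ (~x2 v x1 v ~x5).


Each group enclosed in parentheses joined by ^ is one clause.
Counting the conjuncts: 12 clauses.

12


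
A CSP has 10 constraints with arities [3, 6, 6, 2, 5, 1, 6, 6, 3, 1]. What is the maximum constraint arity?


The arities are: 3, 6, 6, 2, 5, 1, 6, 6, 3, 1.
Scan for the maximum value.
Maximum arity = 6.

6


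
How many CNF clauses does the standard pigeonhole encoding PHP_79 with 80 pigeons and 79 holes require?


The PHP encoding has two parts:
1) At-least-one-hole clauses: 80 (one per pigeon, each with 79 literals).
2) At-most-one-pigeon-per-hole clauses: 79 holes * C(80,2) = 79 * 3160 = 249640.
Total clauses = 80 + 249640 = 249720.

249720


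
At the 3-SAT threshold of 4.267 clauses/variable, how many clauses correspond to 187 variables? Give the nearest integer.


The 3-SAT phase transition occurs at approximately 4.267 clauses per variable.
m = 4.267 * 187 = 797.929.
Rounded to nearest integer: 798.

798


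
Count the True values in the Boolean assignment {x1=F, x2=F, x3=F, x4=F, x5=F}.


The weight is the number of variables assigned True.
True variables: none.
Weight = 0.

0


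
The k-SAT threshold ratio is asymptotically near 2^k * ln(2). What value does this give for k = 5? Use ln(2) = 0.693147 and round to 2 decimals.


Using the asymptotic formula: threshold ~ 2^k * ln(2).
2^5 = 32.
32 * 0.693147 = 22.18.

22.18


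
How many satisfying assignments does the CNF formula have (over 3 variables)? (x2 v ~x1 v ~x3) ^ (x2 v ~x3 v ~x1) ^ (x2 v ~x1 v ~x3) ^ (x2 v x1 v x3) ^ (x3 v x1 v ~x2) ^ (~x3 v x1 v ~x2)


Enumerate all 8 truth assignments over 3 variables.
Test each against every clause.
Satisfying assignments found: 4.

4


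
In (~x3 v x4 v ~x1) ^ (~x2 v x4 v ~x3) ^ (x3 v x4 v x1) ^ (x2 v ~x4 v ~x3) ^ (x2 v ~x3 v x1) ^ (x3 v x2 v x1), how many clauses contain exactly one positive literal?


A definite clause has exactly one positive literal.
Clause 1: 1 positive -> definite
Clause 2: 1 positive -> definite
Clause 3: 3 positive -> not definite
Clause 4: 1 positive -> definite
Clause 5: 2 positive -> not definite
Clause 6: 3 positive -> not definite
Definite clause count = 3.

3


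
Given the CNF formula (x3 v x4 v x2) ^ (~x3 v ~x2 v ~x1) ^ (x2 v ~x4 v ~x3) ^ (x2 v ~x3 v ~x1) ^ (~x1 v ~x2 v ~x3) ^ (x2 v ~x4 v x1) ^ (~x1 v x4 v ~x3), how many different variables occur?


Identify each distinct variable in the formula.
Variables found: x1, x2, x3, x4.
Total distinct variables = 4.

4


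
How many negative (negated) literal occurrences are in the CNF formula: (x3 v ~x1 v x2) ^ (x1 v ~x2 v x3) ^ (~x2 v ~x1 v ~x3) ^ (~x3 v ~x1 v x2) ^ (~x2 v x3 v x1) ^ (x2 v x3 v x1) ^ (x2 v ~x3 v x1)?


Scan each clause for negated literals.
Clause 1: 1 negative; Clause 2: 1 negative; Clause 3: 3 negative; Clause 4: 2 negative; Clause 5: 1 negative; Clause 6: 0 negative; Clause 7: 1 negative.
Total negative literal occurrences = 9.

9


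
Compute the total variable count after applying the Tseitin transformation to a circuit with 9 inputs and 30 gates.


The Tseitin transformation introduces one auxiliary variable per gate.
Total variables = inputs + gates = 9 + 30 = 39.

39


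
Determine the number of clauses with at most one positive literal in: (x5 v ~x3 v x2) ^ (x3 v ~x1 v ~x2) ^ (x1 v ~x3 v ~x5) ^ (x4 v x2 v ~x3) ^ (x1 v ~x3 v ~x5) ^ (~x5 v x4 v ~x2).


A Horn clause has at most one positive literal.
Clause 1: 2 positive lit(s) -> not Horn
Clause 2: 1 positive lit(s) -> Horn
Clause 3: 1 positive lit(s) -> Horn
Clause 4: 2 positive lit(s) -> not Horn
Clause 5: 1 positive lit(s) -> Horn
Clause 6: 1 positive lit(s) -> Horn
Total Horn clauses = 4.

4


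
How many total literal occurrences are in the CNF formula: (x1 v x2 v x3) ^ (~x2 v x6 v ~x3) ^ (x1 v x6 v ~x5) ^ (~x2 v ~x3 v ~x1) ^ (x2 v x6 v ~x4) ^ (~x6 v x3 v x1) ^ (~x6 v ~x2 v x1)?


Clause lengths: 3, 3, 3, 3, 3, 3, 3.
Sum = 3 + 3 + 3 + 3 + 3 + 3 + 3 = 21.

21


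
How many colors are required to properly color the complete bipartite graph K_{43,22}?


K_{43,22} is bipartite by definition: the two parts are independent sets, with every edge crossing between them.
Color all vertices in one part with color 1 and all vertices in the other part with color 2.
Since the graph has at least one edge, one color does not suffice.
Chromatic number = 2.

2


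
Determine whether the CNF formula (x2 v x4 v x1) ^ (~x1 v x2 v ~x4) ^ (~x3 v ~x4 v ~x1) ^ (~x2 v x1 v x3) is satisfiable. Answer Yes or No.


Check all 16 possible truth assignments.
Number of satisfying assignments found: 9.
The formula is satisfiable.

Yes


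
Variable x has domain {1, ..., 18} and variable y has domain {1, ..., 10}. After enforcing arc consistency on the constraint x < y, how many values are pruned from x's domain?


For the constraint x < y, x needs a supporting value in y's domain.
x can be at most 9 (one less than y's maximum).
Valid x values from domain: 9 out of 18.
Pruned = 18 - 9 = 9.

9


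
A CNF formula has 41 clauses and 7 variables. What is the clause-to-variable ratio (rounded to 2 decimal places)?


Clause-to-variable ratio = clauses / variables.
41 / 7 = 5.86.

5.86


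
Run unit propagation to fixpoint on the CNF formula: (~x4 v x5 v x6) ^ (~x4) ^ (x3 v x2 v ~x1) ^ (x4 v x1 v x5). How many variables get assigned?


Unit propagation repeatedly assigns the literal in any unit clause, then simplifies.
Assignments in order: x4 = F.
No further unit clauses remain.
Total variables assigned = 1.

1


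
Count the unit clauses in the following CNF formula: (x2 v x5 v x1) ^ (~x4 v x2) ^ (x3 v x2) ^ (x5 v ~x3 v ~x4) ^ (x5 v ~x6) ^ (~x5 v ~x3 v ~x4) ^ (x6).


A unit clause contains exactly one literal.
Unit clauses found: (x6).
Count = 1.

1


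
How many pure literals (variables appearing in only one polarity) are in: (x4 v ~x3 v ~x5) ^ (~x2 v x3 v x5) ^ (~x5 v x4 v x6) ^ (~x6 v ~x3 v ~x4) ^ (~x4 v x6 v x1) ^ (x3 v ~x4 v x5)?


A pure literal appears in only one polarity across all clauses.
Pure literals: x1 (positive only), x2 (negative only).
Count = 2.

2


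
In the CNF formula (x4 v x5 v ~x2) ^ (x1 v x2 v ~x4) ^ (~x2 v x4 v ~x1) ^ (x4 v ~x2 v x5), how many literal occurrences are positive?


Scan each clause for unnegated literals.
Clause 1: 2 positive; Clause 2: 2 positive; Clause 3: 1 positive; Clause 4: 2 positive.
Total positive literal occurrences = 7.

7


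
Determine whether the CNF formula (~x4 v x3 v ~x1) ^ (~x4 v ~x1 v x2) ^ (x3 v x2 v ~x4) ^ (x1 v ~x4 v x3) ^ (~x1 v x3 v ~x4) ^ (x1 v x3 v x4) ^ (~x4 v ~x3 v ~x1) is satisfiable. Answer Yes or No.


Check all 16 possible truth assignments.
Number of satisfying assignments found: 8.
The formula is satisfiable.

Yes


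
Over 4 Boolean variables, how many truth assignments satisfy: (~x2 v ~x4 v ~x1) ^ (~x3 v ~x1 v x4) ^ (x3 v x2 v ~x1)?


Enumerate all 16 truth assignments over 4 variables.
Test each against every clause.
Satisfying assignments found: 10.

10


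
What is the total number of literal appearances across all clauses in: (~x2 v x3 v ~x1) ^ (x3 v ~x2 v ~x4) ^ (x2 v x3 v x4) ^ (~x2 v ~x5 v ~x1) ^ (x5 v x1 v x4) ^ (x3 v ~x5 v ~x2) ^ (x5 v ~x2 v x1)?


Clause lengths: 3, 3, 3, 3, 3, 3, 3.
Sum = 3 + 3 + 3 + 3 + 3 + 3 + 3 = 21.

21


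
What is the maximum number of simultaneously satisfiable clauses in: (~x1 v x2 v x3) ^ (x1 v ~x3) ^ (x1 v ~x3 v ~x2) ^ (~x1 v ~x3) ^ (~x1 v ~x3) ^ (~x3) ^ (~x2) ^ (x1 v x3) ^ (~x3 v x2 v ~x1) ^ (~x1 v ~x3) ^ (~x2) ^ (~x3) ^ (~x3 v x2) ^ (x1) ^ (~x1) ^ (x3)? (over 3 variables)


Enumerate all 8 truth assignments.
For each, count how many of the 16 clauses are satisfied.
The formula is not fully satisfiable, so the maximum is below 16.
Maximum simultaneously satisfiable clauses = 13.

13


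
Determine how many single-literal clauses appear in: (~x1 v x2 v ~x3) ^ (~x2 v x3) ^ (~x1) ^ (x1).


A unit clause contains exactly one literal.
Unit clauses found: (~x1), (x1).
Count = 2.

2


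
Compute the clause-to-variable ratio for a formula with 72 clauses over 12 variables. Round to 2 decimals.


Clause-to-variable ratio = clauses / variables.
72 / 12 = 6.0.

6.0


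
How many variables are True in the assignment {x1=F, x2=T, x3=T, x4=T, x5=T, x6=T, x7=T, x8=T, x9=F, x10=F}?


The weight is the number of variables assigned True.
True variables: x2, x3, x4, x5, x6, x7, x8.
Weight = 7.

7


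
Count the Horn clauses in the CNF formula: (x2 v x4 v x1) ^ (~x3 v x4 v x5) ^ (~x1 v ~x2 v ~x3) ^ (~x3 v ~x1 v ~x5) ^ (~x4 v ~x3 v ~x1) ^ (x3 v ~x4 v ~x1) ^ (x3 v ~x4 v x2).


A Horn clause has at most one positive literal.
Clause 1: 3 positive lit(s) -> not Horn
Clause 2: 2 positive lit(s) -> not Horn
Clause 3: 0 positive lit(s) -> Horn
Clause 4: 0 positive lit(s) -> Horn
Clause 5: 0 positive lit(s) -> Horn
Clause 6: 1 positive lit(s) -> Horn
Clause 7: 2 positive lit(s) -> not Horn
Total Horn clauses = 4.

4


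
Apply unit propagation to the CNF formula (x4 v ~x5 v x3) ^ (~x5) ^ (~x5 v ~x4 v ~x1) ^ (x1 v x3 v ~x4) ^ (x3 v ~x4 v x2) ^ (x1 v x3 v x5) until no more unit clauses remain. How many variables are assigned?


Unit propagation repeatedly assigns the literal in any unit clause, then simplifies.
Assignments in order: x5 = F.
No further unit clauses remain.
Total variables assigned = 1.

1


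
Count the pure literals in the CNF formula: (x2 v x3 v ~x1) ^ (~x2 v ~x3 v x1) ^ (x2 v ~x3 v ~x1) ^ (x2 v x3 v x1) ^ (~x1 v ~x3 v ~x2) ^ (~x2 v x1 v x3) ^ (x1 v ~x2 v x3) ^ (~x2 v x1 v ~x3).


A pure literal appears in only one polarity across all clauses.
No pure literals found.
Count = 0.

0


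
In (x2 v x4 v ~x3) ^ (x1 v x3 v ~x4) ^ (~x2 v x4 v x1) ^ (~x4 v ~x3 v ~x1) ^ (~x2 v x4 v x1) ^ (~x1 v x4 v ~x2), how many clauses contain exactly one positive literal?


A definite clause has exactly one positive literal.
Clause 1: 2 positive -> not definite
Clause 2: 2 positive -> not definite
Clause 3: 2 positive -> not definite
Clause 4: 0 positive -> not definite
Clause 5: 2 positive -> not definite
Clause 6: 1 positive -> definite
Definite clause count = 1.

1


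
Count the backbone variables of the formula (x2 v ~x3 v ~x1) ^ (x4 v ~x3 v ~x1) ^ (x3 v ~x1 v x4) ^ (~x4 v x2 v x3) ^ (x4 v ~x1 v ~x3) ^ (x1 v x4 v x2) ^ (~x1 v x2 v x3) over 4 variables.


Find all satisfying assignments: 7 model(s).
Check which variables have the same value in every model.
No variable is fixed across all models.
Backbone size = 0.

0


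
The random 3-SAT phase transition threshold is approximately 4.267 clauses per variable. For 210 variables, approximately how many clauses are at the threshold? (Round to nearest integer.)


The 3-SAT phase transition occurs at approximately 4.267 clauses per variable.
m = 4.267 * 210 = 896.07.
Rounded to nearest integer: 896.

896


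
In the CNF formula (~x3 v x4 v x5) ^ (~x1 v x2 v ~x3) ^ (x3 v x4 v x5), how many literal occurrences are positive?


Scan each clause for unnegated literals.
Clause 1: 2 positive; Clause 2: 1 positive; Clause 3: 3 positive.
Total positive literal occurrences = 6.

6


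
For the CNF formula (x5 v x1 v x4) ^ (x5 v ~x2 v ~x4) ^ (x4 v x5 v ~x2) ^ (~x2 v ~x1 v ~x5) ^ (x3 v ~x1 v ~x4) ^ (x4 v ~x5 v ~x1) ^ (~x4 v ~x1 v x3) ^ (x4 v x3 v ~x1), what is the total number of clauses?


Each group enclosed in parentheses joined by ^ is one clause.
Counting the conjuncts: 8 clauses.

8


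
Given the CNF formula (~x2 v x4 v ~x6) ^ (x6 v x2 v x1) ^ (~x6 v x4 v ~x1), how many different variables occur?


Identify each distinct variable in the formula.
Variables found: x1, x2, x4, x6.
Total distinct variables = 4.

4


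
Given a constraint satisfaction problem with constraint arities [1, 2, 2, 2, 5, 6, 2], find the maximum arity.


The arities are: 1, 2, 2, 2, 5, 6, 2.
Scan for the maximum value.
Maximum arity = 6.

6


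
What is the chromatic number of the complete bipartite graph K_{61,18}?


K_{61,18} is bipartite by definition: the two parts are independent sets, with every edge crossing between them.
Color all vertices in one part with color 1 and all vertices in the other part with color 2.
Since the graph has at least one edge, one color does not suffice.
Chromatic number = 2.

2


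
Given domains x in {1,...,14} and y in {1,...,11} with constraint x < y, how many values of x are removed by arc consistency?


For the constraint x < y, x needs a supporting value in y's domain.
x can be at most 10 (one less than y's maximum).
Valid x values from domain: 10 out of 14.
Pruned = 14 - 10 = 4.

4


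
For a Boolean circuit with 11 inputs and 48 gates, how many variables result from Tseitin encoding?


The Tseitin transformation introduces one auxiliary variable per gate.
Total variables = inputs + gates = 11 + 48 = 59.

59


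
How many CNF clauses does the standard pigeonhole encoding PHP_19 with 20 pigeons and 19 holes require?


The PHP encoding has two parts:
1) At-least-one-hole clauses: 20 (one per pigeon, each with 19 literals).
2) At-most-one-pigeon-per-hole clauses: 19 holes * C(20,2) = 19 * 190 = 3610.
Total clauses = 20 + 3610 = 3630.

3630


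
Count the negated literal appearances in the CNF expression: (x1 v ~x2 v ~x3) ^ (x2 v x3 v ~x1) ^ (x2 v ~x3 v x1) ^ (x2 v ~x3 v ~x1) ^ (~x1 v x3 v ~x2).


Scan each clause for negated literals.
Clause 1: 2 negative; Clause 2: 1 negative; Clause 3: 1 negative; Clause 4: 2 negative; Clause 5: 2 negative.
Total negative literal occurrences = 8.

8


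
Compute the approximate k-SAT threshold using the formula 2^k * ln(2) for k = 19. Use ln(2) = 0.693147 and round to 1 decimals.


Using the asymptotic formula: threshold ~ 2^k * ln(2).
2^19 = 524288.
524288 * 0.693147 = 363408.7.

363408.7


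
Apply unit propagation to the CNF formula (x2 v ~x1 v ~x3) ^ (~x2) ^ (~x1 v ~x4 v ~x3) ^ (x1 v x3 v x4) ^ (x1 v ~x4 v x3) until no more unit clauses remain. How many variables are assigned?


Unit propagation repeatedly assigns the literal in any unit clause, then simplifies.
Assignments in order: x2 = F.
No further unit clauses remain.
Total variables assigned = 1.

1


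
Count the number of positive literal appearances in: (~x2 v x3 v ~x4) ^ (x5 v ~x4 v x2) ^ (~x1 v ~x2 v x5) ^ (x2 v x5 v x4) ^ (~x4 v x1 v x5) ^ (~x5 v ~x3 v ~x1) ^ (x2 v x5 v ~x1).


Scan each clause for unnegated literals.
Clause 1: 1 positive; Clause 2: 2 positive; Clause 3: 1 positive; Clause 4: 3 positive; Clause 5: 2 positive; Clause 6: 0 positive; Clause 7: 2 positive.
Total positive literal occurrences = 11.

11


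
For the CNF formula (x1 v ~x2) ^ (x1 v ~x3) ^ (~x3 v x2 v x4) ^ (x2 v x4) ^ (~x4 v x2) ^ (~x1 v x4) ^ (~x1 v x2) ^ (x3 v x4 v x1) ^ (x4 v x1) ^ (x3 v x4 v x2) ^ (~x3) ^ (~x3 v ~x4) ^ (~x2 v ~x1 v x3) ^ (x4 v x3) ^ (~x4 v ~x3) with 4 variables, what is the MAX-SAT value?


Enumerate all 16 truth assignments.
For each, count how many of the 15 clauses are satisfied.
The formula is not fully satisfiable, so the maximum is below 15.
Maximum simultaneously satisfiable clauses = 14.

14


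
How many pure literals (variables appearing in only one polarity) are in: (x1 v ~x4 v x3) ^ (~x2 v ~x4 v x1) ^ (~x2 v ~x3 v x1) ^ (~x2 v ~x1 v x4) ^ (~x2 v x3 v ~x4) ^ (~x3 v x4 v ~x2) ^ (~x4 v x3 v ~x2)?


A pure literal appears in only one polarity across all clauses.
Pure literals: x2 (negative only).
Count = 1.

1


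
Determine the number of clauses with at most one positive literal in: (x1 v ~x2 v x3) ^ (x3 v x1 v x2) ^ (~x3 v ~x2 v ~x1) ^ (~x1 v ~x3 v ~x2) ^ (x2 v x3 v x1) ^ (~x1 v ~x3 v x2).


A Horn clause has at most one positive literal.
Clause 1: 2 positive lit(s) -> not Horn
Clause 2: 3 positive lit(s) -> not Horn
Clause 3: 0 positive lit(s) -> Horn
Clause 4: 0 positive lit(s) -> Horn
Clause 5: 3 positive lit(s) -> not Horn
Clause 6: 1 positive lit(s) -> Horn
Total Horn clauses = 3.

3


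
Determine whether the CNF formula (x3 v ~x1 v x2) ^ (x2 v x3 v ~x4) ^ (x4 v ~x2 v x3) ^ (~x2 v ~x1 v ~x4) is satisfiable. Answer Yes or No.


Check all 16 possible truth assignments.
Number of satisfying assignments found: 9.
The formula is satisfiable.

Yes


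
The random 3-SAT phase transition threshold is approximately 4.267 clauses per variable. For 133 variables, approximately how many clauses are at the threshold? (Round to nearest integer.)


The 3-SAT phase transition occurs at approximately 4.267 clauses per variable.
m = 4.267 * 133 = 567.511.
Rounded to nearest integer: 568.

568


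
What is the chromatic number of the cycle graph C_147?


An odd cycle cannot be 2-colored: alternating two colors around the cycle returns to the start with a conflict.
Since 147 is odd, three colors are required (and three suffice).
Chromatic number = 3.

3


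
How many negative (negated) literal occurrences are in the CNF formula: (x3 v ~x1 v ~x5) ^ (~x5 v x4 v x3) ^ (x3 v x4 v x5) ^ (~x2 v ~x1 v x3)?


Scan each clause for negated literals.
Clause 1: 2 negative; Clause 2: 1 negative; Clause 3: 0 negative; Clause 4: 2 negative.
Total negative literal occurrences = 5.

5


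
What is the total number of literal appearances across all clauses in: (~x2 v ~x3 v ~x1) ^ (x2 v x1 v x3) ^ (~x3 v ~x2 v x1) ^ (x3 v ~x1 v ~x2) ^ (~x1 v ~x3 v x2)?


Clause lengths: 3, 3, 3, 3, 3.
Sum = 3 + 3 + 3 + 3 + 3 = 15.

15


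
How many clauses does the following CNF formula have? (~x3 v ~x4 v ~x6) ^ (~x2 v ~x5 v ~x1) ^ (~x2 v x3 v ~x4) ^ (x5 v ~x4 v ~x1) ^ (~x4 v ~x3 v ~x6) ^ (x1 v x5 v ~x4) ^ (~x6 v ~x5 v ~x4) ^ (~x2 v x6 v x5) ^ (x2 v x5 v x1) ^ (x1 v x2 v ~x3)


Each group enclosed in parentheses joined by ^ is one clause.
Counting the conjuncts: 10 clauses.

10


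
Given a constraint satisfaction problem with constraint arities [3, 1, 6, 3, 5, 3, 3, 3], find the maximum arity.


The arities are: 3, 1, 6, 3, 5, 3, 3, 3.
Scan for the maximum value.
Maximum arity = 6.

6


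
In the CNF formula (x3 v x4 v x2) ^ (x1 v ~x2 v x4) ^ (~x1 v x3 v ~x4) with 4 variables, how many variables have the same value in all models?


Find all satisfying assignments: 10 model(s).
Check which variables have the same value in every model.
No variable is fixed across all models.
Backbone size = 0.

0


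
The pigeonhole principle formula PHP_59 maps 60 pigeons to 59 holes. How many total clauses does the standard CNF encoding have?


The PHP encoding has two parts:
1) At-least-one-hole clauses: 60 (one per pigeon, each with 59 literals).
2) At-most-one-pigeon-per-hole clauses: 59 holes * C(60,2) = 59 * 1770 = 104430.
Total clauses = 60 + 104430 = 104490.

104490


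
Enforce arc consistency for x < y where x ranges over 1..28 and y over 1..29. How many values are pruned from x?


For the constraint x < y, x needs a supporting value in y's domain.
x can be at most 28 (one less than y's maximum).
Valid x values from domain: 28 out of 28.
Pruned = 28 - 28 = 0.

0


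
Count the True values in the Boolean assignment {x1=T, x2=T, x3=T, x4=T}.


The weight is the number of variables assigned True.
True variables: x1, x2, x3, x4.
Weight = 4.

4


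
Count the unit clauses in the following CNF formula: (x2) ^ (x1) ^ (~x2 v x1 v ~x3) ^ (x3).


A unit clause contains exactly one literal.
Unit clauses found: (x2), (x1), (x3).
Count = 3.

3


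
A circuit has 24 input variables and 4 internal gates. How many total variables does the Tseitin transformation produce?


The Tseitin transformation introduces one auxiliary variable per gate.
Total variables = inputs + gates = 24 + 4 = 28.

28


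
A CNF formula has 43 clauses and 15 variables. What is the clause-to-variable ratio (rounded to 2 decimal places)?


Clause-to-variable ratio = clauses / variables.
43 / 15 = 2.87.

2.87


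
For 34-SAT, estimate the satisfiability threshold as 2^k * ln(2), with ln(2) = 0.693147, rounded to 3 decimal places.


Using the asymptotic formula: threshold ~ 2^k * ln(2).
2^34 = 17179869184.
17179869184 * 0.693147 = 11908174785.282.

11908174785.282


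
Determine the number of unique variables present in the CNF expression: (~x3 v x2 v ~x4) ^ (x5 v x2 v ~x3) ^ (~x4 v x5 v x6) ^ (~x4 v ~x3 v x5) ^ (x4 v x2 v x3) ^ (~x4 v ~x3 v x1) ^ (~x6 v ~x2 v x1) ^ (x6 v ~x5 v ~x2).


Identify each distinct variable in the formula.
Variables found: x1, x2, x3, x4, x5, x6.
Total distinct variables = 6.

6


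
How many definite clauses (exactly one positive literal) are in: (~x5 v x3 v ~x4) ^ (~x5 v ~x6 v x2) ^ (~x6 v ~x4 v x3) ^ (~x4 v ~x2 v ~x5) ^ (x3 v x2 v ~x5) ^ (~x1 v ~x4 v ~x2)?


A definite clause has exactly one positive literal.
Clause 1: 1 positive -> definite
Clause 2: 1 positive -> definite
Clause 3: 1 positive -> definite
Clause 4: 0 positive -> not definite
Clause 5: 2 positive -> not definite
Clause 6: 0 positive -> not definite
Definite clause count = 3.

3


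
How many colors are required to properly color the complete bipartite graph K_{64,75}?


K_{64,75} is bipartite by definition: the two parts are independent sets, with every edge crossing between them.
Color all vertices in one part with color 1 and all vertices in the other part with color 2.
Since the graph has at least one edge, one color does not suffice.
Chromatic number = 2.

2


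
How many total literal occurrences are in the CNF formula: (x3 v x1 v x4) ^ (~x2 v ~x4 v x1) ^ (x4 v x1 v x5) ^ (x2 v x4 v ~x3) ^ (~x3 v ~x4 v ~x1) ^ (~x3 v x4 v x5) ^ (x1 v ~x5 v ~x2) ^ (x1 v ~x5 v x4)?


Clause lengths: 3, 3, 3, 3, 3, 3, 3, 3.
Sum = 3 + 3 + 3 + 3 + 3 + 3 + 3 + 3 = 24.

24


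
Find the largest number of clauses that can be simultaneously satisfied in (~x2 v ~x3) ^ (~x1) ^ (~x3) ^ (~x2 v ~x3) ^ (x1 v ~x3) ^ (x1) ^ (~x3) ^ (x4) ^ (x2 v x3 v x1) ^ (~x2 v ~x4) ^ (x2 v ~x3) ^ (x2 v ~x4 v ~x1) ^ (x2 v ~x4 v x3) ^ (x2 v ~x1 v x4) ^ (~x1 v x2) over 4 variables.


Enumerate all 16 truth assignments.
For each, count how many of the 15 clauses are satisfied.
The formula is not fully satisfiable, so the maximum is below 15.
Maximum simultaneously satisfiable clauses = 13.

13


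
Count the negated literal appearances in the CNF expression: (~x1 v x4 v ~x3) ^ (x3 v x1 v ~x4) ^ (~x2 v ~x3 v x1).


Scan each clause for negated literals.
Clause 1: 2 negative; Clause 2: 1 negative; Clause 3: 2 negative.
Total negative literal occurrences = 5.

5


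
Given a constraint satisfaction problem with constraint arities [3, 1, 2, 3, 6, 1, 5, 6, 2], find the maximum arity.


The arities are: 3, 1, 2, 3, 6, 1, 5, 6, 2.
Scan for the maximum value.
Maximum arity = 6.

6


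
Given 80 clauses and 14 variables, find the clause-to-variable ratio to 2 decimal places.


Clause-to-variable ratio = clauses / variables.
80 / 14 = 5.71.

5.71


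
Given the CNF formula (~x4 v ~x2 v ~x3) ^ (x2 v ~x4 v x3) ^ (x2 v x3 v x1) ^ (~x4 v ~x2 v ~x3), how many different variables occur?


Identify each distinct variable in the formula.
Variables found: x1, x2, x3, x4.
Total distinct variables = 4.

4


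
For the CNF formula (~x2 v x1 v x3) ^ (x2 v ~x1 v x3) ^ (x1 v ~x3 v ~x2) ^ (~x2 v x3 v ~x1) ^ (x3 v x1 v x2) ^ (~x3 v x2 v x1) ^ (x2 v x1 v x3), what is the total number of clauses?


Each group enclosed in parentheses joined by ^ is one clause.
Counting the conjuncts: 7 clauses.

7


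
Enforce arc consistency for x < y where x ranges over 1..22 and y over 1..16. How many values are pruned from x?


For the constraint x < y, x needs a supporting value in y's domain.
x can be at most 15 (one less than y's maximum).
Valid x values from domain: 15 out of 22.
Pruned = 22 - 15 = 7.

7


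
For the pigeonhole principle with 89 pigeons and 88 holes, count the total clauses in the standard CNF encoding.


The PHP encoding has two parts:
1) At-least-one-hole clauses: 89 (one per pigeon, each with 88 literals).
2) At-most-one-pigeon-per-hole clauses: 88 holes * C(89,2) = 88 * 3916 = 344608.
Total clauses = 89 + 344608 = 344697.

344697


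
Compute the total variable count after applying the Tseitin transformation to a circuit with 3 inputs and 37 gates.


The Tseitin transformation introduces one auxiliary variable per gate.
Total variables = inputs + gates = 3 + 37 = 40.

40


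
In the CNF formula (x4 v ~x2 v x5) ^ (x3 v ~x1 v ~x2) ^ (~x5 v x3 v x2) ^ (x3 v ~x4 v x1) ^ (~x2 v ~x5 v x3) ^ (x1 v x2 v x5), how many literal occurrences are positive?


Scan each clause for unnegated literals.
Clause 1: 2 positive; Clause 2: 1 positive; Clause 3: 2 positive; Clause 4: 2 positive; Clause 5: 1 positive; Clause 6: 3 positive.
Total positive literal occurrences = 11.

11


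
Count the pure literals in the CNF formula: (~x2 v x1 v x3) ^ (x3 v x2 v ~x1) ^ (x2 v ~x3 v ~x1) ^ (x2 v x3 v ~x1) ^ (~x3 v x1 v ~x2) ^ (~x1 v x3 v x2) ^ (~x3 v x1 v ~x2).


A pure literal appears in only one polarity across all clauses.
No pure literals found.
Count = 0.

0


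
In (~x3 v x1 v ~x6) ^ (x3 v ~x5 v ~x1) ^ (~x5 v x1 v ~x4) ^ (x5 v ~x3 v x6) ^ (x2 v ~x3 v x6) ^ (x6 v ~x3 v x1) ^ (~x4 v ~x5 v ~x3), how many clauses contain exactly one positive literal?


A definite clause has exactly one positive literal.
Clause 1: 1 positive -> definite
Clause 2: 1 positive -> definite
Clause 3: 1 positive -> definite
Clause 4: 2 positive -> not definite
Clause 5: 2 positive -> not definite
Clause 6: 2 positive -> not definite
Clause 7: 0 positive -> not definite
Definite clause count = 3.

3


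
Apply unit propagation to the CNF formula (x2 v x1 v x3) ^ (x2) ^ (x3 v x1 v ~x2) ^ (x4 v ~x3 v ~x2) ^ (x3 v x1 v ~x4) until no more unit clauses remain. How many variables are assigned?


Unit propagation repeatedly assigns the literal in any unit clause, then simplifies.
Assignments in order: x2 = T.
No further unit clauses remain.
Total variables assigned = 1.

1


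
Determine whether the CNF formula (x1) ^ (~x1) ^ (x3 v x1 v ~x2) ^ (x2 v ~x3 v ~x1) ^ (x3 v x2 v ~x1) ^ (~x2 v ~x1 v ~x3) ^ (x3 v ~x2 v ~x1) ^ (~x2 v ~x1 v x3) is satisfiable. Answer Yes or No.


Check all 8 possible truth assignments.
Number of satisfying assignments found: 0.
The formula is unsatisfiable.

No


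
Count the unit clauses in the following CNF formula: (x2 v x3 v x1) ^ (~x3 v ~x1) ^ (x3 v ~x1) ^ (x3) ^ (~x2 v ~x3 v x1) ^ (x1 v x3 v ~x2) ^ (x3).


A unit clause contains exactly one literal.
Unit clauses found: (x3), (x3).
Count = 2.

2


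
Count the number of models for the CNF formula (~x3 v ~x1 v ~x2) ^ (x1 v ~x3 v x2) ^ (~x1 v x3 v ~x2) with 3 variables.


Enumerate all 8 truth assignments over 3 variables.
Test each against every clause.
Satisfying assignments found: 5.

5


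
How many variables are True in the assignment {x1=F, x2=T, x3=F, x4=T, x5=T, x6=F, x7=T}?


The weight is the number of variables assigned True.
True variables: x2, x4, x5, x7.
Weight = 4.

4


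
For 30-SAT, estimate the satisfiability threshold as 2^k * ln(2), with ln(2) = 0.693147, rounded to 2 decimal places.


Using the asymptotic formula: threshold ~ 2^k * ln(2).
2^30 = 1073741824.
1073741824 * 0.693147 = 744260924.08.

744260924.08


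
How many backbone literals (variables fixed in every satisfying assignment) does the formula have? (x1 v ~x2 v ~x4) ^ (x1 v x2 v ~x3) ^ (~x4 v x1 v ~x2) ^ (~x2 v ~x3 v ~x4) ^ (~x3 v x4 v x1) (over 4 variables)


Find all satisfying assignments: 10 model(s).
Check which variables have the same value in every model.
No variable is fixed across all models.
Backbone size = 0.

0


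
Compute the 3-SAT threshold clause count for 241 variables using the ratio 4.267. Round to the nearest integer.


The 3-SAT phase transition occurs at approximately 4.267 clauses per variable.
m = 4.267 * 241 = 1028.347.
Rounded to nearest integer: 1028.

1028


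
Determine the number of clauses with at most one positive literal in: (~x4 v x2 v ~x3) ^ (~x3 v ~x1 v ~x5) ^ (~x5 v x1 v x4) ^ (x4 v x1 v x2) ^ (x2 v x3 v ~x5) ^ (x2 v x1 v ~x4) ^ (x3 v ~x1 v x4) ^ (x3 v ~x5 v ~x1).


A Horn clause has at most one positive literal.
Clause 1: 1 positive lit(s) -> Horn
Clause 2: 0 positive lit(s) -> Horn
Clause 3: 2 positive lit(s) -> not Horn
Clause 4: 3 positive lit(s) -> not Horn
Clause 5: 2 positive lit(s) -> not Horn
Clause 6: 2 positive lit(s) -> not Horn
Clause 7: 2 positive lit(s) -> not Horn
Clause 8: 1 positive lit(s) -> Horn
Total Horn clauses = 3.

3


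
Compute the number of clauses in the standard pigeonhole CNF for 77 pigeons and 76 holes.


The PHP encoding has two parts:
1) At-least-one-hole clauses: 77 (one per pigeon, each with 76 literals).
2) At-most-one-pigeon-per-hole clauses: 76 holes * C(77,2) = 76 * 2926 = 222376.
Total clauses = 77 + 222376 = 222453.

222453


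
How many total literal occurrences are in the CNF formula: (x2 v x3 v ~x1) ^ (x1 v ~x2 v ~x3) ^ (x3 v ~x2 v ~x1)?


Clause lengths: 3, 3, 3.
Sum = 3 + 3 + 3 = 9.

9


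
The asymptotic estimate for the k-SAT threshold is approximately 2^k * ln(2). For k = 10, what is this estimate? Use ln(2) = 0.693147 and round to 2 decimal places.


Using the asymptotic formula: threshold ~ 2^k * ln(2).
2^10 = 1024.
1024 * 0.693147 = 709.78.

709.78


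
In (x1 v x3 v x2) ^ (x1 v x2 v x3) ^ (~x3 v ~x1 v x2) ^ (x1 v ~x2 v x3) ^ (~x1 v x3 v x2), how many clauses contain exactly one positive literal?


A definite clause has exactly one positive literal.
Clause 1: 3 positive -> not definite
Clause 2: 3 positive -> not definite
Clause 3: 1 positive -> definite
Clause 4: 2 positive -> not definite
Clause 5: 2 positive -> not definite
Definite clause count = 1.

1


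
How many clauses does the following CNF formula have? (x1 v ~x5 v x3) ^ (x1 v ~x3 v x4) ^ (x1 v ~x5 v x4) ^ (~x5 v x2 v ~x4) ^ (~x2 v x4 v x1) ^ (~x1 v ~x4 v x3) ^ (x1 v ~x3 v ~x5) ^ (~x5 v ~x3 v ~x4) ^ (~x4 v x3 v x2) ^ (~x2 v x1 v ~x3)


Each group enclosed in parentheses joined by ^ is one clause.
Counting the conjuncts: 10 clauses.

10


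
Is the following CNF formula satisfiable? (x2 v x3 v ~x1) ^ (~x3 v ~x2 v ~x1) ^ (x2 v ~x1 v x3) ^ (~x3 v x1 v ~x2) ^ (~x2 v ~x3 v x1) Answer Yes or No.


Check all 8 possible truth assignments.
Number of satisfying assignments found: 5.
The formula is satisfiable.

Yes


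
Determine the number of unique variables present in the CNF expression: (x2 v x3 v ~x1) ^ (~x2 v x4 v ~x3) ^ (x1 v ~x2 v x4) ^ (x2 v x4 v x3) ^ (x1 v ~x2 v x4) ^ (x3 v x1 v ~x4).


Identify each distinct variable in the formula.
Variables found: x1, x2, x3, x4.
Total distinct variables = 4.

4


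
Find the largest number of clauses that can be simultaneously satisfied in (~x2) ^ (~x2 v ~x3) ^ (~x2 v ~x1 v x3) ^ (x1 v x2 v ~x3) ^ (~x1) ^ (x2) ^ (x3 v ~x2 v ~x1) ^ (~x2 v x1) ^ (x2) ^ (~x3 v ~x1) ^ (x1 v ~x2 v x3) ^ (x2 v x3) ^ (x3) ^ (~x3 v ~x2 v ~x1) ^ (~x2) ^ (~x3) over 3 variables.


Enumerate all 8 truth assignments.
For each, count how many of the 16 clauses are satisfied.
The formula is not fully satisfiable, so the maximum is below 16.
Maximum simultaneously satisfiable clauses = 12.

12


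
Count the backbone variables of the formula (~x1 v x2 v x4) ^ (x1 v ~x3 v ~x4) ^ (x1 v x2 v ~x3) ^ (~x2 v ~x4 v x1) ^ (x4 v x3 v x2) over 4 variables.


Find all satisfying assignments: 9 model(s).
Check which variables have the same value in every model.
No variable is fixed across all models.
Backbone size = 0.

0


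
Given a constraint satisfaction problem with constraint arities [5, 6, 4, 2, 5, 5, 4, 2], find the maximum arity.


The arities are: 5, 6, 4, 2, 5, 5, 4, 2.
Scan for the maximum value.
Maximum arity = 6.

6


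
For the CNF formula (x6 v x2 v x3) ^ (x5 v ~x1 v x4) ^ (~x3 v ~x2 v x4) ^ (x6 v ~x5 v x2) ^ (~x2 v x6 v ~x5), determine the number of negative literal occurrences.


Scan each clause for negated literals.
Clause 1: 0 negative; Clause 2: 1 negative; Clause 3: 2 negative; Clause 4: 1 negative; Clause 5: 2 negative.
Total negative literal occurrences = 6.

6


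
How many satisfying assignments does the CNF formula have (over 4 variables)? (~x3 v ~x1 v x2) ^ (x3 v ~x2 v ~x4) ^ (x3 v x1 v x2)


Enumerate all 16 truth assignments over 4 variables.
Test each against every clause.
Satisfying assignments found: 10.

10


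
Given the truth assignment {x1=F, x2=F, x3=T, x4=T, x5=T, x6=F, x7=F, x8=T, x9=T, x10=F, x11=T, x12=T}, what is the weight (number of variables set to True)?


The weight is the number of variables assigned True.
True variables: x3, x4, x5, x8, x9, x11, x12.
Weight = 7.

7


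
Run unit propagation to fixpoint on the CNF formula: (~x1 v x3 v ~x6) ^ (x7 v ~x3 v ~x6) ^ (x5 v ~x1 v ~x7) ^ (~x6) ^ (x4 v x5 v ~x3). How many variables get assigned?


Unit propagation repeatedly assigns the literal in any unit clause, then simplifies.
Assignments in order: x6 = F.
No further unit clauses remain.
Total variables assigned = 1.

1


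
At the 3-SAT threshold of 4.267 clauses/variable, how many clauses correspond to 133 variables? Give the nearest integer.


The 3-SAT phase transition occurs at approximately 4.267 clauses per variable.
m = 4.267 * 133 = 567.511.
Rounded to nearest integer: 568.

568


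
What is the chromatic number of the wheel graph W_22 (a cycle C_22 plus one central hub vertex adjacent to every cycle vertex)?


W_22 consists of the cycle C_22 together with a hub vertex adjacent to every cycle vertex.
The cycle C_22 needs 2 colors (even cycle -> 2).
The hub is adjacent to every cycle vertex, so it must receive a new color distinct from all of them.
Chromatic number = 2 + 1 = 3.

3


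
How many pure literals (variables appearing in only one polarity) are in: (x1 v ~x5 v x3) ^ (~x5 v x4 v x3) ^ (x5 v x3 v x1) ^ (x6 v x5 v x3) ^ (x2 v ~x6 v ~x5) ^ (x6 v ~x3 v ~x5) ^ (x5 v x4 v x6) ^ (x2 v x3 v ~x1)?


A pure literal appears in only one polarity across all clauses.
Pure literals: x2 (positive only), x4 (positive only).
Count = 2.

2


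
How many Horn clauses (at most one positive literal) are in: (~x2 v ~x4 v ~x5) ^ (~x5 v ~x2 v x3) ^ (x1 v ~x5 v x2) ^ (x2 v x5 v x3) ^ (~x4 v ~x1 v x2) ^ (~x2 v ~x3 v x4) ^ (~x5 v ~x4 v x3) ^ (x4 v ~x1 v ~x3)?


A Horn clause has at most one positive literal.
Clause 1: 0 positive lit(s) -> Horn
Clause 2: 1 positive lit(s) -> Horn
Clause 3: 2 positive lit(s) -> not Horn
Clause 4: 3 positive lit(s) -> not Horn
Clause 5: 1 positive lit(s) -> Horn
Clause 6: 1 positive lit(s) -> Horn
Clause 7: 1 positive lit(s) -> Horn
Clause 8: 1 positive lit(s) -> Horn
Total Horn clauses = 6.

6


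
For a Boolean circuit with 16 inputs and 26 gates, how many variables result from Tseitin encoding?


The Tseitin transformation introduces one auxiliary variable per gate.
Total variables = inputs + gates = 16 + 26 = 42.

42


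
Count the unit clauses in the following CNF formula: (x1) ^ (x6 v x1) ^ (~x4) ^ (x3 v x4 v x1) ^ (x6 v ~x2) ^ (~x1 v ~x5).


A unit clause contains exactly one literal.
Unit clauses found: (x1), (~x4).
Count = 2.

2


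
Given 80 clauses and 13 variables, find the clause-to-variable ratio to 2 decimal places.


Clause-to-variable ratio = clauses / variables.
80 / 13 = 6.15.

6.15


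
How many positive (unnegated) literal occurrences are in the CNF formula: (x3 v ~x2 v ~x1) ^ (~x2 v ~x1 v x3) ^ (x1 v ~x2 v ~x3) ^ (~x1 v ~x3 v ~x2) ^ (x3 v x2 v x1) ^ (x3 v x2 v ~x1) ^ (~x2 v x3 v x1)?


Scan each clause for unnegated literals.
Clause 1: 1 positive; Clause 2: 1 positive; Clause 3: 1 positive; Clause 4: 0 positive; Clause 5: 3 positive; Clause 6: 2 positive; Clause 7: 2 positive.
Total positive literal occurrences = 10.

10


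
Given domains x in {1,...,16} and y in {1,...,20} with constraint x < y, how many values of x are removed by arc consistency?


For the constraint x < y, x needs a supporting value in y's domain.
x can be at most 19 (one less than y's maximum).
Valid x values from domain: 16 out of 16.
Pruned = 16 - 16 = 0.

0


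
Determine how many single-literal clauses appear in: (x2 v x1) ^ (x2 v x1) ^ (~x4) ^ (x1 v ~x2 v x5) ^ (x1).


A unit clause contains exactly one literal.
Unit clauses found: (~x4), (x1).
Count = 2.

2


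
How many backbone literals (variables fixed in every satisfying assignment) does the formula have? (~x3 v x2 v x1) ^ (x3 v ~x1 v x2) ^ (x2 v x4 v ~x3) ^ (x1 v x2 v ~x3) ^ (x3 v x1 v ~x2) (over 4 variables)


Find all satisfying assignments: 9 model(s).
Check which variables have the same value in every model.
No variable is fixed across all models.
Backbone size = 0.

0


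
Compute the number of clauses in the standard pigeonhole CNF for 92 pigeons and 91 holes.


The PHP encoding has two parts:
1) At-least-one-hole clauses: 92 (one per pigeon, each with 91 literals).
2) At-most-one-pigeon-per-hole clauses: 91 holes * C(92,2) = 91 * 4186 = 380926.
Total clauses = 92 + 380926 = 381018.

381018


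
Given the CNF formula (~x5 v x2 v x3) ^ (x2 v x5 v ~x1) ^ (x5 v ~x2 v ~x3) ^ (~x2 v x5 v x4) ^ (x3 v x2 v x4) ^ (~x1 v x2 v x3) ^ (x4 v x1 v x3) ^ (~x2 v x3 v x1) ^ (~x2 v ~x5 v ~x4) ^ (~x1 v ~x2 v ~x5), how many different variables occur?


Identify each distinct variable in the formula.
Variables found: x1, x2, x3, x4, x5.
Total distinct variables = 5.

5


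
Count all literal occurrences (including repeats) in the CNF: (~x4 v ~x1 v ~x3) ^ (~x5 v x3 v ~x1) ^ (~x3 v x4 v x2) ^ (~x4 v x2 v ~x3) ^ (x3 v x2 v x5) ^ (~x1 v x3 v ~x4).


Clause lengths: 3, 3, 3, 3, 3, 3.
Sum = 3 + 3 + 3 + 3 + 3 + 3 = 18.

18


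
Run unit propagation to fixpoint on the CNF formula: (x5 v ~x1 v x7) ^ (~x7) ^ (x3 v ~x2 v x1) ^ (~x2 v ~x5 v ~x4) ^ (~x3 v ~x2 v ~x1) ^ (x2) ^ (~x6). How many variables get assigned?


Unit propagation repeatedly assigns the literal in any unit clause, then simplifies.
Assignments in order: x7 = F, x2 = T, x6 = F.
No further unit clauses remain.
Total variables assigned = 3.

3


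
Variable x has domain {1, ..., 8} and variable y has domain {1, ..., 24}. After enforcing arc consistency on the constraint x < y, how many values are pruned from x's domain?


For the constraint x < y, x needs a supporting value in y's domain.
x can be at most 23 (one less than y's maximum).
Valid x values from domain: 8 out of 8.
Pruned = 8 - 8 = 0.

0


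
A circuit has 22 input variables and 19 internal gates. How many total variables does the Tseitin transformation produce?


The Tseitin transformation introduces one auxiliary variable per gate.
Total variables = inputs + gates = 22 + 19 = 41.

41


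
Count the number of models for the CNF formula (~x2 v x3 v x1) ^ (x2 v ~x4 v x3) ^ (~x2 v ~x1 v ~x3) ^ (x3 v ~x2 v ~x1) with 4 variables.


Enumerate all 16 truth assignments over 4 variables.
Test each against every clause.
Satisfying assignments found: 8.

8


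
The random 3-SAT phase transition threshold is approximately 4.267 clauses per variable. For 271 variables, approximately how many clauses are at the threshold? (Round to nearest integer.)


The 3-SAT phase transition occurs at approximately 4.267 clauses per variable.
m = 4.267 * 271 = 1156.357.
Rounded to nearest integer: 1156.

1156


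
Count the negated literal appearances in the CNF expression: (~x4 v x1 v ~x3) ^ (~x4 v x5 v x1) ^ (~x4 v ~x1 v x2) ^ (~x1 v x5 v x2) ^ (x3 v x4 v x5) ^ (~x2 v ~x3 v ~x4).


Scan each clause for negated literals.
Clause 1: 2 negative; Clause 2: 1 negative; Clause 3: 2 negative; Clause 4: 1 negative; Clause 5: 0 negative; Clause 6: 3 negative.
Total negative literal occurrences = 9.

9
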